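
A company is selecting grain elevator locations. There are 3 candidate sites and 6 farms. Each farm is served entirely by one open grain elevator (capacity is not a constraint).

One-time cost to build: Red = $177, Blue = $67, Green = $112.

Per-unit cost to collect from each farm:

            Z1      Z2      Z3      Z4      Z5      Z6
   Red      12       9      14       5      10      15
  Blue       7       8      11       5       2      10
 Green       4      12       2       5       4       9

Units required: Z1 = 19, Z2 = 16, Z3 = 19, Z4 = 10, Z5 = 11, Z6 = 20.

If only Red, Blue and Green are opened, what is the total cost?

Each farm is assigned to its cheapest site among the open ones.
{Red, Blue, Green}: Z1→Green 4·19=76, Z2→Blue 8·16=128, Z3→Green 2·19=38, Z4→Red 5·10=50, Z5→Blue 2·11=22, Z6→Green 9·20=180. Service 494; fixed 356; total 850.

Total cost: 850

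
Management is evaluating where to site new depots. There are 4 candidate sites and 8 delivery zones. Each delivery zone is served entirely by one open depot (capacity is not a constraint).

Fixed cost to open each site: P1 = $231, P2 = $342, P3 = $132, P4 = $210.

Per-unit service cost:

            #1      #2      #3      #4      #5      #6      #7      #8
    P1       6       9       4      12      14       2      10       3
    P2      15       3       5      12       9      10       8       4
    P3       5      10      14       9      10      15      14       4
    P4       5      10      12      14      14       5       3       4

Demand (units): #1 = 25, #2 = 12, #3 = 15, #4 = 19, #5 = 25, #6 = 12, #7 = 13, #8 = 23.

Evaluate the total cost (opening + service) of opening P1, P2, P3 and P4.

Each delivery zone is assigned to its cheapest site among the open ones.
{P1, P2, P3, P4}: #1→P3 5·25=125, #2→P2 3·12=36, #3→P1 4·15=60, #4→P3 9·19=171, #5→P2 9·25=225, #6→P1 2·12=24, #7→P4 3·13=39, #8→P1 3·23=69. Service 749; fixed 915; total 1664.

Total cost: 1664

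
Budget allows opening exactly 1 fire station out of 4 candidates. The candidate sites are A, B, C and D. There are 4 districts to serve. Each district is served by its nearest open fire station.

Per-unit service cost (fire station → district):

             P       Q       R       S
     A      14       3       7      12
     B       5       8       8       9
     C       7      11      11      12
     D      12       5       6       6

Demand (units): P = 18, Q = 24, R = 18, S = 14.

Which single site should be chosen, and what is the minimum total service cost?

Choose D only; total service cost 528.

With exactly 1 open, each district uses its cheapest among the chosen.
{D}: P→D 12·18=216, Q→D 5·24=120, R→D 6·18=108, S→D 6·14=84. Service cost 528.
{B}: service cost 552
{A}: service cost 618
Among all 4 size-1 choices, {D} is lowest.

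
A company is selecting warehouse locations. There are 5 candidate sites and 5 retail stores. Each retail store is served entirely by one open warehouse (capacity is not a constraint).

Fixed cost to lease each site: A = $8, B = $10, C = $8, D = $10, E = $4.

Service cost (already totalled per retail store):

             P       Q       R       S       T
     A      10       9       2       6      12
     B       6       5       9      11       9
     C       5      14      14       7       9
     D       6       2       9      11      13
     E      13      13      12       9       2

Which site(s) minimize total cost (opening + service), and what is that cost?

For any fixed open set, each retail store goes to its cheapest open site; total = fixed + service.
{A, D, E}: P→D 6, Q→D 2, R→A 2, S→A 6, T→E 2. Service 18; fixed 22; total 40.
{A, E}: service 29 + fixed 12 = 41
{D, E}: service 28 + fixed 14 = 42
{A, B, C, D, E}: service 17 + fixed 40 = 57
No other subset beats 40.

Open A, D and E; minimum total cost 40.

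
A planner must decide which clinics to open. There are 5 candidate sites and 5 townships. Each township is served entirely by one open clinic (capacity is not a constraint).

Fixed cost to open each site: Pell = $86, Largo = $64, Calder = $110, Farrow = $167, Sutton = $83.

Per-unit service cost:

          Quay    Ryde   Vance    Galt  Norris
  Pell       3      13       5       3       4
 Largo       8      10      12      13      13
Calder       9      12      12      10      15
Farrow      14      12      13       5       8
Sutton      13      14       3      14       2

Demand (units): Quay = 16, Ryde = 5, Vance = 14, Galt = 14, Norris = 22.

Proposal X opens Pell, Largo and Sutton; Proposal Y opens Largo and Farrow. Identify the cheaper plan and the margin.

Proposal X: {Pell, Largo, Sutton}: Quay→Pell 3·16=48, Ryde→Largo 10·5=50, Vance→Sutton 3·14=42, Galt→Pell 3·14=42, Norris→Sutton 2·22=44. Service 226; fixed 233; total 459.
Proposal Y: {Largo, Farrow}: Quay→Largo 8·16=128, Ryde→Largo 10·5=50, Vance→Largo 12·14=168, Galt→Farrow 5·14=70, Norris→Farrow 8·22=176. Service 592; fixed 231; total 823.
Difference: |459 − 823| = 364.

Proposal X is cheaper by 364.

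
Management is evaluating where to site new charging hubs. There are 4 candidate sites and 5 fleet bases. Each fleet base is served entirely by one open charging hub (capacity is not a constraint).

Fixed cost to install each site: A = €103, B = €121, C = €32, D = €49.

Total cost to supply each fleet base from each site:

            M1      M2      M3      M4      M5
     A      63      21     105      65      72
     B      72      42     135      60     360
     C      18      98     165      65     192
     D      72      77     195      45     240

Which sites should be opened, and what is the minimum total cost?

For any fixed open set, each fleet base goes to its cheapest open site; total = fixed + service.
{A, C}: M1→C 18, M2→A 21, M3→A 105, M4→A 65, M5→A 72. Service 281; fixed 135; total 416.
{A}: service 326 + fixed 103 = 429
{A, C, D}: service 261 + fixed 184 = 445
{A, B, C, D}: service 261 + fixed 305 = 566
(All 15 nonempty subsets were checked; A and C is lowest.)

Open A and C; minimum total cost 416.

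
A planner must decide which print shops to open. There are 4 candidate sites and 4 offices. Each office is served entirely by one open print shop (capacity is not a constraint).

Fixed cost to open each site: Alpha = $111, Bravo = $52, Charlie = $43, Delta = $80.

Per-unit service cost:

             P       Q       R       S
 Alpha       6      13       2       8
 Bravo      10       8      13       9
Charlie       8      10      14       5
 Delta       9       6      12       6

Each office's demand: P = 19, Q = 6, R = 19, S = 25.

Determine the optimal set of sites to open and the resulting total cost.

Open Alpha and Charlie; minimum total cost 491.

For any fixed open set, each office goes to its cheapest open site; total = fixed + service.
{Alpha, Charlie}: P→Alpha 6·19=114, Q→Charlie 10·6=60, R→Alpha 2·19=38, S→Charlie 5·25=125. Service 337; fixed 154; total 491.
{Alpha, Delta}: service 338 + fixed 191 = 529
{Alpha, Bravo, Charlie}: P→Alpha 6·19=114, Q→Bravo 8·6=48, R→Alpha 2·19=38, S→Charlie 5·25=125. Service 325; fixed 206; total 531.
{Alpha, Bravo, Charlie, Delta}: P→Alpha 6·19=114, Q→Delta 6·6=36, R→Alpha 2·19=38, S→Charlie 5·25=125. Service 313; fixed 286; total 599.
No other subset beats 491.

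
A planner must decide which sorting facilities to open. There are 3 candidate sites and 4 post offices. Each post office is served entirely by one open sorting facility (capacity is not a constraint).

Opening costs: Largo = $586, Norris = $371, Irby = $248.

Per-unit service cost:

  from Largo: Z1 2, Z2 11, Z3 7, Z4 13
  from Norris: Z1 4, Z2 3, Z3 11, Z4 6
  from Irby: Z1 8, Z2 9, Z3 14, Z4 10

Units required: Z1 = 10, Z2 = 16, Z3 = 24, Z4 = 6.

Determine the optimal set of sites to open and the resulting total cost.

Open Norris only; minimum total cost 759.

For any fixed open set, each post office goes to its cheapest open site; total = fixed + service.
{Norris}: Z1→Norris 4·10=40, Z2→Norris 3·16=48, Z3→Norris 11·24=264, Z4→Norris 6·6=36. Service 388; fixed 371; total 759.
{Irby}: Z1→Irby 8·10=80, Z2→Irby 9·16=144, Z3→Irby 14·24=336, Z4→Irby 10·6=60. Service 620; fixed 248; total 868.
{Norris, Irby}: Z1→Norris 4·10=40, Z2→Norris 3·16=48, Z3→Norris 11·24=264, Z4→Norris 6·6=36. Service 388; fixed 619; total 1007.
{Largo, Norris, Irby}: Z1→Largo 2·10=20, Z2→Norris 3·16=48, Z3→Largo 7·24=168, Z4→Norris 6·6=36. Service 272; fixed 1205; total 1477.
(All 7 nonempty subsets were checked; Norris only is lowest.)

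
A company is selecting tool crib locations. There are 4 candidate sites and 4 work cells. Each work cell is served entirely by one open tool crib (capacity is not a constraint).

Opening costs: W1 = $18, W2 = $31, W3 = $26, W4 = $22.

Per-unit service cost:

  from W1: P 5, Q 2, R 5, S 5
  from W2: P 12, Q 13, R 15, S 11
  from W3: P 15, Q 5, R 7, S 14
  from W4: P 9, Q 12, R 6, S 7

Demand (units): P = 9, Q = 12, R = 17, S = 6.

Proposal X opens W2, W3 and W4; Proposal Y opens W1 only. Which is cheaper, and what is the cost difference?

Proposal X: {W2, W3, W4}: P→W4 9·9=81, Q→W3 5·12=60, R→W4 6·17=102, S→W4 7·6=42. Service 285; fixed 79; total 364.
Proposal Y: {W1}: P→W1 5·9=45, Q→W1 2·12=24, R→W1 5·17=85, S→W1 5·6=30. Service 184; fixed 18; total 202.
Difference: |364 − 202| = 162.

Proposal Y is cheaper by 162.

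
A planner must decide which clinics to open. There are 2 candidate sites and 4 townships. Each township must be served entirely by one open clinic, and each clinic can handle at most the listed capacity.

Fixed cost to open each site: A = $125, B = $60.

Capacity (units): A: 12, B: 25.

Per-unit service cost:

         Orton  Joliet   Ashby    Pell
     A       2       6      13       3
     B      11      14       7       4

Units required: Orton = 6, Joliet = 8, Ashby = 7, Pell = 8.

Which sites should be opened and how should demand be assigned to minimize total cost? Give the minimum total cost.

Minimum total cost: 380

Open {A, B}: Orton→B 11·6=66, Joliet→A 6·8=48, Ashby→B 7·7=49, Pell→B 4·8=32.
Loads: A carries 8/12, B carries 21/25. Service 195; fixed 185; total 380.
Next best feasible plan costs 390.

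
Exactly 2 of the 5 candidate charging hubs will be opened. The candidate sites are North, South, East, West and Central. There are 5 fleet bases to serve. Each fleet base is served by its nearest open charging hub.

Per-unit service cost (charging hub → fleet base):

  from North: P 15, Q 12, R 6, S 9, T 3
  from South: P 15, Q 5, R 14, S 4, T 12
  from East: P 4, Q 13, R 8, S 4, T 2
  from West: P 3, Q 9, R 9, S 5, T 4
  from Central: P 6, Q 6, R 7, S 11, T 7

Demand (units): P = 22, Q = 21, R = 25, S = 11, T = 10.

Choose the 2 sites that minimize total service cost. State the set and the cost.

With exactly 2 open, each fleet base uses its cheapest among the chosen.
{East, Central}: P→East 4·22=88, Q→Central 6·21=126, R→Central 7·25=175, S→East 4·11=44, T→East 2·10=20. Service cost 453.
{South, East}: service cost 457
{West, Central}: service cost 462
Among all 10 size-2 choices, {East, Central} is lowest.

Choose East and Central; total service cost 453.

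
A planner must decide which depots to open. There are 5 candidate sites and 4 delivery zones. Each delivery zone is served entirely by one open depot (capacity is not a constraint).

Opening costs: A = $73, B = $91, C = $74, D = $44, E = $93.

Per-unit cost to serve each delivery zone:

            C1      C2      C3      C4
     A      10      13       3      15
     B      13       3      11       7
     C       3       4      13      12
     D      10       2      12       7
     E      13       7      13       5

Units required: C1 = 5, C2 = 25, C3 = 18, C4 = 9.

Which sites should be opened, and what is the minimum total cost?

Open A and D; minimum total cost 334.

For any fixed open set, each delivery zone goes to its cheapest open site; total = fixed + service.
{A, D}: C1→A 10·5=50, C2→D 2·25=50, C3→A 3·18=54, C4→D 7·9=63. Service 217; fixed 117; total 334.
{A, C, D}: C1→C 3·5=15, C2→D 2·25=50, C3→A 3·18=54, C4→D 7·9=63. Service 182; fixed 191; total 373.
{A, B}: service 242 + fixed 164 = 406
{A, B, C, D, E}: C1→C 3·5=15, C2→D 2·25=50, C3→A 3·18=54, C4→E 5·9=45. Service 164; fixed 375; total 539.
No other subset beats 334.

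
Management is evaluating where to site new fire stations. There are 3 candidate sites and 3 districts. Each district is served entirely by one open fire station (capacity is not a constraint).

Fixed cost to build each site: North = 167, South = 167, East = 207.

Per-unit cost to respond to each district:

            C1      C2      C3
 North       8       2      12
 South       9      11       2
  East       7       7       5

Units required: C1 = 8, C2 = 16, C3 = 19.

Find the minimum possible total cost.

Minimum total cost: 453

For any fixed open set, each district goes to its cheapest open site; total = fixed + service.
{South}: C1→South 9·8=72, C2→South 11·16=176, C3→South 2·19=38. Service 286; fixed 167; total 453.
{North, South}: service 134 + fixed 334 = 468
{East}: C1→East 7·8=56, C2→East 7·16=112, C3→East 5·19=95. Service 263; fixed 207; total 470.
{North, South, East}: service 126 + fixed 541 = 667
No other subset beats 453.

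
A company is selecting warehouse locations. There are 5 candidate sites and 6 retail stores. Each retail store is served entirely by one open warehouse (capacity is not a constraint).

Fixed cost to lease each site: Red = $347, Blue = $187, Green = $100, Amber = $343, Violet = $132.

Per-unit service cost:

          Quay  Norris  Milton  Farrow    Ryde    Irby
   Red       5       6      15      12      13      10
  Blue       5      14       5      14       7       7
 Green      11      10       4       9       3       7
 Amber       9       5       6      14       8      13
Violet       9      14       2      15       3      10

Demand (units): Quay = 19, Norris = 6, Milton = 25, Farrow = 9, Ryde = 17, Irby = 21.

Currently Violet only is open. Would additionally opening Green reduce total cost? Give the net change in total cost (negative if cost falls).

Current service cost with {Violet}: 701.
Adding Green: each retail store re-picks its cheapest; new service cost 560, saving 141.
Extra fixed cost: 100. Net change = 100 − 141 = -41.
(Totals: 833 → 792.)

Yes — net change −41 (cost falls by 41).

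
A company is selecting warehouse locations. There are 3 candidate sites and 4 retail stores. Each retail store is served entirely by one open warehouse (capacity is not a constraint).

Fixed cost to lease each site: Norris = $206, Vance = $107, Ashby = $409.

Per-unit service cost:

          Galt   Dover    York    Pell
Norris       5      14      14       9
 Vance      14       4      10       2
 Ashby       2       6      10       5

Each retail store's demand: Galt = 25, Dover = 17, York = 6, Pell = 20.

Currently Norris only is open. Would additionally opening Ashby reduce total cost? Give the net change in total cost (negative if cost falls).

No — net change +94 (cost rises by 94).

Current service cost with {Norris}: 627.
Adding Ashby: each retail store re-picks its cheapest; new service cost 312, saving 315.
Extra fixed cost: 409. Net change = 409 − 315 = 94.
(Totals: 833 → 927.)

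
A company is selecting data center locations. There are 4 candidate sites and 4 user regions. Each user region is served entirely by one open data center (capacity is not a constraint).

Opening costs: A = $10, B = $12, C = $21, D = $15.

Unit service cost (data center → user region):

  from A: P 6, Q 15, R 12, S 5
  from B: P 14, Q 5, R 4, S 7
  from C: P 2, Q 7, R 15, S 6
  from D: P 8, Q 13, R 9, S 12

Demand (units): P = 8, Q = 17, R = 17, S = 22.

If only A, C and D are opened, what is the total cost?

Total cost: 444

Each user region is assigned to its cheapest site among the open ones.
{A, C, D}: P→C 2·8=16, Q→C 7·17=119, R→D 9·17=153, S→A 5·22=110. Service 398; fixed 46; total 444.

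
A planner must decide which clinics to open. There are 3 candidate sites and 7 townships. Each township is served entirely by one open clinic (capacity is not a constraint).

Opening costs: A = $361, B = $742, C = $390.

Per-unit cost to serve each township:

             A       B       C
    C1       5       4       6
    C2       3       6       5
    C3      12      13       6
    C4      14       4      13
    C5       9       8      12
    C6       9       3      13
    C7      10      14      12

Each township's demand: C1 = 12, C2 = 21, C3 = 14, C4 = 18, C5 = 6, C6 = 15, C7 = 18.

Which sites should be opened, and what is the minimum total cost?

Open A only; minimum total cost 1273.

For any fixed open set, each township goes to its cheapest open site; total = fixed + service.
{A}: C1→A 5·12=60, C2→A 3·21=63, C3→A 12·14=168, C4→A 14·18=252, C5→A 9·6=54, C6→A 9·15=135, C7→A 10·18=180. Service 912; fixed 361; total 1273.
{C}: C1→C 6·12=72, C2→C 5·21=105, C3→C 6·14=84, C4→C 13·18=234, C5→C 12·6=72, C6→C 13·15=195, C7→C 12·18=216. Service 978; fixed 390; total 1368.
{B}: service 773 + fixed 742 = 1515
{A, B, C}: C1→B 4·12=48, C2→A 3·21=63, C3→C 6·14=84, C4→B 4·18=72, C5→B 8·6=48, C6→B 3·15=45, C7→A 10·18=180. Service 540; fixed 1493; total 2033.
No other subset beats 1273.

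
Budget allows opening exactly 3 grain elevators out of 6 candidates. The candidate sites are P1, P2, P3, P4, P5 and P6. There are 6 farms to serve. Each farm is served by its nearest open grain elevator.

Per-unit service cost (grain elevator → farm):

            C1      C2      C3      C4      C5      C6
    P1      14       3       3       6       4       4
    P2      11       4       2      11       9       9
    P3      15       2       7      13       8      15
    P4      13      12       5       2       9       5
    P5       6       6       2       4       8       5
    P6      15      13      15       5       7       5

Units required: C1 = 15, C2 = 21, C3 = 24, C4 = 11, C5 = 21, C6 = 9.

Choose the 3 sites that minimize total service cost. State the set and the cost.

With exactly 3 open, each farm uses its cheapest among the chosen.
{P1, P4, P5}: C1→P5 6·15=90, C2→P1 3·21=63, C3→P5 2·24=48, C4→P4 2·11=22, C5→P1 4·21=84, C6→P1 4·9=36. Service cost 343.
{P1, P3, P5}: service cost 344
{P1, P2, P5}: service cost 365
Among all 20 size-3 choices, {P1, P4, P5} is lowest.

Choose P1, P4 and P5; total service cost 343.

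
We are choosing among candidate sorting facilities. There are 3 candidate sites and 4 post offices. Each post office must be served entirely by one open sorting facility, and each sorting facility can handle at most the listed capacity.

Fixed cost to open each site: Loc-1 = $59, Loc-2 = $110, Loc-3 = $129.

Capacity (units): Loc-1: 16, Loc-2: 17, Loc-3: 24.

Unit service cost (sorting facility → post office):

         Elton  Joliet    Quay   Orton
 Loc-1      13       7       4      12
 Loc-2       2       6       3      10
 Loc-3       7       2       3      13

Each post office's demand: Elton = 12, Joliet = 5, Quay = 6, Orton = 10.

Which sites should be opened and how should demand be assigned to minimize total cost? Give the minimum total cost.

Minimum total cost: 367

Open {Loc-1, Loc-2}: Elton→Loc-2 2·12=24, Joliet→Loc-2 6·5=30, Quay→Loc-1 4·6=24, Orton→Loc-1 12·10=120.
Loads: Loc-1 carries 16/16, Loc-2 carries 17/17. Service 198; fixed 169; total 367.
Next best feasible plan costs 420.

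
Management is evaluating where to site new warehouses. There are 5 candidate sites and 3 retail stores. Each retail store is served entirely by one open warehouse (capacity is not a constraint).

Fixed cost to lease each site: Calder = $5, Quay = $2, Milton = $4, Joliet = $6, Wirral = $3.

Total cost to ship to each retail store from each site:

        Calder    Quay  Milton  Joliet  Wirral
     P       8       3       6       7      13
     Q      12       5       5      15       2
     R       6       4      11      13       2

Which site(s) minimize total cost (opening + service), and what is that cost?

For any fixed open set, each retail store goes to its cheapest open site; total = fixed + service.
{Quay, Wirral}: P→Quay 3, Q→Wirral 2, R→Wirral 2. Service 7; fixed 5; total 12.
{Quay}: service 12 + fixed 2 = 14
{Quay, Milton, Wirral}: service 7 + fixed 9 = 16
{Calder, Quay, Milton, Joliet, Wirral}: P→Quay 3, Q→Wirral 2, R→Wirral 2. Service 7; fixed 20; total 27.
No other subset beats 12.

Open Quay and Wirral; minimum total cost 12.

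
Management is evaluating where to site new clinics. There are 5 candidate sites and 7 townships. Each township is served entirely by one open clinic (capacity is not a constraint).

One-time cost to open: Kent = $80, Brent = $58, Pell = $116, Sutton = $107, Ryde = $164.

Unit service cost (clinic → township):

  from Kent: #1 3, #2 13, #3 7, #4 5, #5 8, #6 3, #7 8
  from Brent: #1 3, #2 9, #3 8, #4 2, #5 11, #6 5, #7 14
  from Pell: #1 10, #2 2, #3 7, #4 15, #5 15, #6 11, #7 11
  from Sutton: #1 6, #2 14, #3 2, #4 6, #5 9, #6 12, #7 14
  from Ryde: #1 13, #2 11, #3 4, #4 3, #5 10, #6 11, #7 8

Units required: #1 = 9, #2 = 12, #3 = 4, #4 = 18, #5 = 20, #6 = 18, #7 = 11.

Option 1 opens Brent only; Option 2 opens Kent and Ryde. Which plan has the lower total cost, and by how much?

Option 1: {Brent}: #1→Brent 3·9=27, #2→Brent 9·12=108, #3→Brent 8·4=32, #4→Brent 2·18=36, #5→Brent 11·20=220, #6→Brent 5·18=90, #7→Brent 14·11=154. Service 667; fixed 58; total 725.
Option 2: {Kent, Ryde}: #1→Kent 3·9=27, #2→Ryde 11·12=132, #3→Ryde 4·4=16, #4→Ryde 3·18=54, #5→Kent 8·20=160, #6→Kent 3·18=54, #7→Kent 8·11=88. Service 531; fixed 244; total 775.
Difference: |725 − 775| = 50.

Option 1 is cheaper by 50.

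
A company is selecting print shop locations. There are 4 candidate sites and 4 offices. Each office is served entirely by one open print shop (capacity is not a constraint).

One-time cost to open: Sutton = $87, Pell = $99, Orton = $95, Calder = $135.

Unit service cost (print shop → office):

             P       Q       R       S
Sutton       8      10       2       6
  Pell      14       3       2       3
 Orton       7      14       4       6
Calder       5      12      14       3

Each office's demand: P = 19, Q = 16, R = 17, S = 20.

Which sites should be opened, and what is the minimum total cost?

For any fixed open set, each office goes to its cheapest open site; total = fixed + service.
{Pell, Orton}: P→Orton 7·19=133, Q→Pell 3·16=48, R→Pell 2·17=34, S→Pell 3·20=60. Service 275; fixed 194; total 469.
{Pell, Calder}: P→Calder 5·19=95, Q→Pell 3·16=48, R→Pell 2·17=34, S→Pell 3·20=60. Service 237; fixed 234; total 471.
{Sutton, Pell}: service 294 + fixed 186 = 480
{Sutton, Pell, Orton, Calder}: service 237 + fixed 416 = 653
No other subset beats 469.

Open Pell and Orton; minimum total cost 469.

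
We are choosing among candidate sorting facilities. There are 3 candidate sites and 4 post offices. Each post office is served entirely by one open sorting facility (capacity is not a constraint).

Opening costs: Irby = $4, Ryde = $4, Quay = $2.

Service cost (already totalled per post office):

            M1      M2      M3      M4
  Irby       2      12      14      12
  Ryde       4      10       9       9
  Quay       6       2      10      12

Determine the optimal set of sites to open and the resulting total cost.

For any fixed open set, each post office goes to its cheapest open site; total = fixed + service.
{Ryde, Quay}: M1→Ryde 4, M2→Quay 2, M3→Ryde 9, M4→Ryde 9. Service 24; fixed 6; total 30.
{Irby, Ryde, Quay}: service 22 + fixed 10 = 32
{Irby, Quay}: M1→Irby 2, M2→Quay 2, M3→Quay 10, M4→Irby 12. Service 26; fixed 6; total 32.
{Quay}: M1→Quay 6, M2→Quay 2, M3→Quay 10, M4→Quay 12. Service 30; fixed 2; total 32.
(All 7 nonempty subsets were checked; Ryde and Quay is lowest.)

Open Ryde and Quay; minimum total cost 30.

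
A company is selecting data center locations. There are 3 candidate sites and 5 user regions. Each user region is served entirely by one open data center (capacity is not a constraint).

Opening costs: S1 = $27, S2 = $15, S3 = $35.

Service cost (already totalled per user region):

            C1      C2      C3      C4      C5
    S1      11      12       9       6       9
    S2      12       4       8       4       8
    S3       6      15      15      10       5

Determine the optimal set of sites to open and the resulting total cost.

Open S2 only; minimum total cost 51.

For any fixed open set, each user region goes to its cheapest open site; total = fixed + service.
{S2}: C1→S2 12, C2→S2 4, C3→S2 8, C4→S2 4, C5→S2 8. Service 36; fixed 15; total 51.
{S1}: C1→S1 11, C2→S1 12, C3→S1 9, C4→S1 6, C5→S1 9. Service 47; fixed 27; total 74.
{S1, S2}: service 35 + fixed 42 = 77
{S1, S2, S3}: C1→S3 6, C2→S2 4, C3→S2 8, C4→S2 4, C5→S3 5. Service 27; fixed 77; total 104.
No other subset beats 51.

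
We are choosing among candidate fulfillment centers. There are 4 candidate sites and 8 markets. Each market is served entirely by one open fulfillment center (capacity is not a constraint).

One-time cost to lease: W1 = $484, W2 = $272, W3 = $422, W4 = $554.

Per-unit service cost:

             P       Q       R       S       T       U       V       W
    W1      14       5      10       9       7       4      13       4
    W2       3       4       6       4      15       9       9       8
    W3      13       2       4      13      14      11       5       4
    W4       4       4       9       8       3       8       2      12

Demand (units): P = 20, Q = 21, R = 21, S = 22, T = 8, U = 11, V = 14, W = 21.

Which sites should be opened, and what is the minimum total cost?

Open W2 only; minimum total cost 1143.

For any fixed open set, each market goes to its cheapest open site; total = fixed + service.
{W2}: P→W2 3·20=60, Q→W2 4·21=84, R→W2 6·21=126, S→W2 4·22=88, T→W2 15·8=120, U→W2 9·11=99, V→W2 9·14=126, W→W2 8·21=168. Service 871; fixed 272; total 1143.
{W2, W3}: P→W2 3·20=60, Q→W3 2·21=42, R→W3 4·21=84, S→W2 4·22=88, T→W3 14·8=112, U→W2 9·11=99, V→W3 5·14=70, W→W3 4·21=84. Service 639; fixed 694; total 1333.
{W1, W2}: P→W2 3·20=60, Q→W2 4·21=84, R→W2 6·21=126, S→W2 4·22=88, T→W1 7·8=56, U→W1 4·11=44, V→W2 9·14=126, W→W1 4·21=84. Service 668; fixed 756; total 1424.
{W1, W2, W3, W4}: P→W2 3·20=60, Q→W3 2·21=42, R→W3 4·21=84, S→W2 4·22=88, T→W4 3·8=24, U→W1 4·11=44, V→W4 2·14=28, W→W1 4·21=84. Service 454; fixed 1732; total 2186.
(All 15 nonempty subsets were checked; W2 only is lowest.)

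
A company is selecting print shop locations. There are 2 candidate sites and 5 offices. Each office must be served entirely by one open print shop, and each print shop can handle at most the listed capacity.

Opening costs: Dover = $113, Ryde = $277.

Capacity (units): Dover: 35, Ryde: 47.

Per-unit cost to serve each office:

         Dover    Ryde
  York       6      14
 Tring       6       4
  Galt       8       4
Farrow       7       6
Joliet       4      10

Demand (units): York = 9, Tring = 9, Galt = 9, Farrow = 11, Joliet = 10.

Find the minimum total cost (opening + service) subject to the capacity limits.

Minimum total cost: 622

Open {Dover, Ryde}: York→Dover 6·9=54, Tring→Ryde 4·9=36, Galt→Ryde 4·9=36, Farrow→Ryde 6·11=66, Joliet→Dover 4·10=40.
Loads: Dover carries 19/35, Ryde carries 29/47. Service 232; fixed 390; total 622.
Next best feasible plan costs 633.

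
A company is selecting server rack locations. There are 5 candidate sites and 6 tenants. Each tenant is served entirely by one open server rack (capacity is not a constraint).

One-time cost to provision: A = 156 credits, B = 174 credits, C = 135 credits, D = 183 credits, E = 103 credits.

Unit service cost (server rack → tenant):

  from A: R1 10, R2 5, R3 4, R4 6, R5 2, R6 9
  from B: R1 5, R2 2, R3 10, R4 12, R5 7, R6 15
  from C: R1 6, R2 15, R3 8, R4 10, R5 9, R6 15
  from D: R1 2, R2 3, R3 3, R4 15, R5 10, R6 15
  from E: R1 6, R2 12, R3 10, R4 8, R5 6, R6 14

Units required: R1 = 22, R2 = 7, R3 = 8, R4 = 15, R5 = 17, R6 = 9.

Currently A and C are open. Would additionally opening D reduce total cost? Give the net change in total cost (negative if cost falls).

Current service cost with {A, C}: 404.
Adding D: each tenant re-picks its cheapest; new service cost 294, saving 110.
Extra fixed cost: 183. Net change = 183 − 110 = 73.
(Totals: 695 → 768.)

No — net change +73 (cost rises by 73).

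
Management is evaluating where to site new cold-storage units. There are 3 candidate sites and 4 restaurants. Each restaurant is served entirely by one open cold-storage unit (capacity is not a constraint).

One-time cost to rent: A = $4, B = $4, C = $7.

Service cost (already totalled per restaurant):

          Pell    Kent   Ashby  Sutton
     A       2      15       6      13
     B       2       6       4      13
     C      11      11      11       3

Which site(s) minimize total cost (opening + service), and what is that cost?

Open B and C; minimum total cost 26.

For any fixed open set, each restaurant goes to its cheapest open site; total = fixed + service.
{B, C}: Pell→B 2, Kent→B 6, Ashby→B 4, Sutton→C 3. Service 15; fixed 11; total 26.
{B}: service 25 + fixed 4 = 29
{A, B, C}: service 15 + fixed 15 = 30
{A}: Pell→A 2, Kent→A 15, Ashby→A 6, Sutton→A 13. Service 36; fixed 4; total 40.
No other subset beats 26.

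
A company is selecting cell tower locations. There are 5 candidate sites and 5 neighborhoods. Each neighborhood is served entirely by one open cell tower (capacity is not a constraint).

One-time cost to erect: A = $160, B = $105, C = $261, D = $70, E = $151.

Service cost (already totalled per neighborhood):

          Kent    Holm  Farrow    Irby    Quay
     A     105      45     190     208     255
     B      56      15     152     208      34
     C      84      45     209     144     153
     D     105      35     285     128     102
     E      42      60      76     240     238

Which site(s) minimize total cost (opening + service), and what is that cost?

Open B and D; minimum total cost 560.

For any fixed open set, each neighborhood goes to its cheapest open site; total = fixed + service.
{B, D}: Kent→B 56, Holm→B 15, Farrow→B 152, Irby→D 128, Quay→B 34. Service 385; fixed 175; total 560.
{B}: service 465 + fixed 105 = 570
{D, E}: Kent→E 42, Holm→D 35, Farrow→E 76, Irby→D 128, Quay→D 102. Service 383; fixed 221; total 604.
{A, B, C, D, E}: service 295 + fixed 747 = 1042
No other subset beats 560.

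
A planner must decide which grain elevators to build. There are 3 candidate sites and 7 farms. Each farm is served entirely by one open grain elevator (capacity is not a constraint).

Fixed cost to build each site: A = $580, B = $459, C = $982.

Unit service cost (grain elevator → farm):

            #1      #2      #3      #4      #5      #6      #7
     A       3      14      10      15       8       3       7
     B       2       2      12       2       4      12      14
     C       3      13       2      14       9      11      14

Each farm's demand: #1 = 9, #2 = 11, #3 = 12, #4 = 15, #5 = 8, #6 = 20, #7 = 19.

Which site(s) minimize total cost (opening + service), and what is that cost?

For any fixed open set, each farm goes to its cheapest open site; total = fixed + service.
{B}: #1→B 2·9=18, #2→B 2·11=22, #3→B 12·12=144, #4→B 2·15=30, #5→B 4·8=32, #6→B 12·20=240, #7→B 14·19=266. Service 752; fixed 459; total 1211.
{A}: service 783 + fixed 580 = 1363
{A, B}: #1→B 2·9=18, #2→B 2·11=22, #3→A 10·12=120, #4→B 2·15=30, #5→B 4·8=32, #6→A 3·20=60, #7→A 7·19=133. Service 415; fixed 1039; total 1454.
{A, B, C}: #1→B 2·9=18, #2→B 2·11=22, #3→C 2·12=24, #4→B 2·15=30, #5→B 4·8=32, #6→A 3·20=60, #7→A 7·19=133. Service 319; fixed 2021; total 2340.
No other subset beats 1211.

Open B only; minimum total cost 1211.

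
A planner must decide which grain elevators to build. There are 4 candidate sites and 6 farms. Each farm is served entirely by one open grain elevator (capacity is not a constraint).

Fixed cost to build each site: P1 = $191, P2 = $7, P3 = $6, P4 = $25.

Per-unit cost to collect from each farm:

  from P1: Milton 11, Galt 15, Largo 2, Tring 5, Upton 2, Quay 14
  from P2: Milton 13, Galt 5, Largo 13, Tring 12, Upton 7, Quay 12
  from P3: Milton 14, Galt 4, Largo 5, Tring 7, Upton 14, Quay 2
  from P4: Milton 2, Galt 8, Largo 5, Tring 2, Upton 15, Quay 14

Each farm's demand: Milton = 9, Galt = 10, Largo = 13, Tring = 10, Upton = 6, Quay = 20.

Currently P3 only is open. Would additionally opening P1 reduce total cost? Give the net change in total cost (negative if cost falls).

No — net change +33 (cost rises by 33).

Current service cost with {P3}: 425.
Adding P1: each farm re-picks its cheapest; new service cost 267, saving 158.
Extra fixed cost: 191. Net change = 191 − 158 = 33.
(Totals: 431 → 464.)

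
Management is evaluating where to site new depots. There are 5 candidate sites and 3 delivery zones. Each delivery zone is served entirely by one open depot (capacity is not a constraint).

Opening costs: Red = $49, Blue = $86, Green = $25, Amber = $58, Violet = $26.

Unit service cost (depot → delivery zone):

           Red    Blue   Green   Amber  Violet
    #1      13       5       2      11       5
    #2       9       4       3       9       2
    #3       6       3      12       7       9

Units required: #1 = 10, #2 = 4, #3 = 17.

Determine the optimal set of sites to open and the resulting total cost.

Open Blue and Green; minimum total cost 194.

For any fixed open set, each delivery zone goes to its cheapest open site; total = fixed + service.
{Blue, Green}: #1→Green 2·10=20, #2→Green 3·4=12, #3→Blue 3·17=51. Service 83; fixed 111; total 194.
{Blue}: service 117 + fixed 86 = 203
{Red, Green}: #1→Green 2·10=20, #2→Green 3·4=12, #3→Red 6·17=102. Service 134; fixed 74; total 208.
{Red, Blue, Green, Amber, Violet}: #1→Green 2·10=20, #2→Violet 2·4=8, #3→Blue 3·17=51. Service 79; fixed 244; total 323.
No other subset beats 194.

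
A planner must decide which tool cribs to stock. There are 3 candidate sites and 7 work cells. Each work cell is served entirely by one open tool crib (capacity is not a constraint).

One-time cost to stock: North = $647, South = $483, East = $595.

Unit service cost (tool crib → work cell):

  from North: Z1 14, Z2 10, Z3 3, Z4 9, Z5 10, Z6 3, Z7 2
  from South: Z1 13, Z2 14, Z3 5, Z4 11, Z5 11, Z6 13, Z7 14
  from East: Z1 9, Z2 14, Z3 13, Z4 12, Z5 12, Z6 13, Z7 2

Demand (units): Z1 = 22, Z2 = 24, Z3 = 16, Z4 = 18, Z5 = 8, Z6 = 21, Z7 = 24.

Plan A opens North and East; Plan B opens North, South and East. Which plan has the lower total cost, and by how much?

Plan A is cheaper by 483.

Plan A: {North, East}: Z1→East 9·22=198, Z2→North 10·24=240, Z3→North 3·16=48, Z4→North 9·18=162, Z5→North 10·8=80, Z6→North 3·21=63, Z7→North 2·24=48. Service 839; fixed 1242; total 2081.
Plan B: {North, South, East}: Z1→East 9·22=198, Z2→North 10·24=240, Z3→North 3·16=48, Z4→North 9·18=162, Z5→North 10·8=80, Z6→North 3·21=63, Z7→North 2·24=48. Service 839; fixed 1725; total 2564.
Difference: |2081 − 2564| = 483.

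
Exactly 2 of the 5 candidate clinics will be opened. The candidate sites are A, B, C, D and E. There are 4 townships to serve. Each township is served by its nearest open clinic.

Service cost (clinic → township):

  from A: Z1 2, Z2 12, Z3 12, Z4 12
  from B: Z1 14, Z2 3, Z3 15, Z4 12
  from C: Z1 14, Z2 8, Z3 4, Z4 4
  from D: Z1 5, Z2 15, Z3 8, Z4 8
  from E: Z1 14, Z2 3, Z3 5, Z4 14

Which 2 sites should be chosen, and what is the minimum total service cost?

With exactly 2 open, each township uses its cheapest among the chosen.
{A, C}: Z1→A 2, Z2→C 8, Z3→C 4, Z4→C 4. Service cost 18.
{C, D}: service cost 21
{D, E}: service cost 21
Among all 10 size-2 choices, {A, C} is lowest.

Choose A and C; total service cost 18.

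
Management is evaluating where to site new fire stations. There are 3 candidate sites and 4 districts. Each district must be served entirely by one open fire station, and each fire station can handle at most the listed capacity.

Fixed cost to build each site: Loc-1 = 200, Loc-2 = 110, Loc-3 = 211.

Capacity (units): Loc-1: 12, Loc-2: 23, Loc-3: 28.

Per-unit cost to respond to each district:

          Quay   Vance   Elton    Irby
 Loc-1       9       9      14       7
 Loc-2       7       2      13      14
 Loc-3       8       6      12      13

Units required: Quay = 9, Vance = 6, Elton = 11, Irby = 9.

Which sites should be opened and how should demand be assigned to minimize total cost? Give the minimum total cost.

Open {Loc-2, Loc-3}: Quay→Loc-2 7·9=63, Vance→Loc-2 2·6=12, Elton→Loc-3 12·11=132, Irby→Loc-3 13·9=117.
Loads: Loc-2 carries 15/23, Loc-3 carries 20/28. Service 324; fixed 321; total 645.
Next best feasible plan costs 663.

Minimum total cost: 645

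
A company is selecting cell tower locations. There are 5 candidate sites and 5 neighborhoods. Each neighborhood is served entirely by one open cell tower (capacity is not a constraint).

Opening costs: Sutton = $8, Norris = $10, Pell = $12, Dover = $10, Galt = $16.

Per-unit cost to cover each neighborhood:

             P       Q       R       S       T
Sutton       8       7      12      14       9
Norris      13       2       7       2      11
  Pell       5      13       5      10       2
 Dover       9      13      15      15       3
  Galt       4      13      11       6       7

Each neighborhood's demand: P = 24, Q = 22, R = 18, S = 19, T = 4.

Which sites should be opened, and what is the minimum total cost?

For any fixed open set, each neighborhood goes to its cheapest open site; total = fixed + service.
{Norris, Pell, Galt}: P→Galt 4·24=96, Q→Norris 2·22=44, R→Pell 5·18=90, S→Norris 2·19=38, T→Pell 2·4=8. Service 276; fixed 38; total 314.
{Sutton, Norris, Pell, Galt}: P→Galt 4·24=96, Q→Norris 2·22=44, R→Pell 5·18=90, S→Norris 2·19=38, T→Pell 2·4=8. Service 276; fixed 46; total 322.
{Norris, Pell}: service 300 + fixed 22 = 322
{Sutton, Norris, Pell, Dover, Galt}: service 276 + fixed 56 = 332
No other subset beats 314.

Open Norris, Pell and Galt; minimum total cost 314.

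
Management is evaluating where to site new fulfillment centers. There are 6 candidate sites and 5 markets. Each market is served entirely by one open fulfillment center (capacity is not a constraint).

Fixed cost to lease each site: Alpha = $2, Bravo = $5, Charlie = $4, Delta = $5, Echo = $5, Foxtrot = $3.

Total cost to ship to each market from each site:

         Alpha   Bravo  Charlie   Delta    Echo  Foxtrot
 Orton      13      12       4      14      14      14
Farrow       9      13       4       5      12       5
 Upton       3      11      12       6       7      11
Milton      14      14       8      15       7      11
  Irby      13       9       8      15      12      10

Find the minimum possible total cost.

For any fixed open set, each market goes to its cheapest open site; total = fixed + service.
{Alpha, Charlie}: Orton→Charlie 4, Farrow→Charlie 4, Upton→Alpha 3, Milton→Charlie 8, Irby→Charlie 8. Service 27; fixed 6; total 33.
{Alpha, Charlie, Foxtrot}: service 27 + fixed 9 = 36
{Alpha, Charlie, Echo}: service 26 + fixed 11 = 37
{Alpha, Bravo, Charlie, Delta, Echo, Foxtrot}: service 26 + fixed 24 = 50
No other subset beats 33.

Minimum total cost: 33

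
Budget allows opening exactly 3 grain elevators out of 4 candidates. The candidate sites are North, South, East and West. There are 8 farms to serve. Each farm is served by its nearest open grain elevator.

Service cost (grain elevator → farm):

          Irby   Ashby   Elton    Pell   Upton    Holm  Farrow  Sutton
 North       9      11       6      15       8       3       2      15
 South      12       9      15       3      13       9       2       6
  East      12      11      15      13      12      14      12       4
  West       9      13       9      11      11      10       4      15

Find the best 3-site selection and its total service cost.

Choose North, South and East; total service cost 44.

With exactly 3 open, each farm uses its cheapest among the chosen.
{North, South, East}: Irby→North 9, Ashby→South 9, Elton→North 6, Pell→South 3, Upton→North 8, Holm→North 3, Farrow→North 2, Sutton→East 4. Service cost 44.
{North, South, West}: service cost 46
{North, East, West}: service cost 54
Among all 4 size-3 choices, {North, South, East} is lowest.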